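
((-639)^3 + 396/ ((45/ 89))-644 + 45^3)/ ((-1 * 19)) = 1304129274/ 95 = 13727676.57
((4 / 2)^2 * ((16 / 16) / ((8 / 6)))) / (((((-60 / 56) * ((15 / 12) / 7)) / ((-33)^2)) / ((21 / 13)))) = -8964648 / 325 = -27583.53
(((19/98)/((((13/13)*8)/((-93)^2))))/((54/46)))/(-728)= -419957/1712256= -0.25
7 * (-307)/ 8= -2149/ 8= -268.62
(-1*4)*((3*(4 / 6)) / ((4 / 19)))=-38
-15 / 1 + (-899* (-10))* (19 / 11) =170645 / 11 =15513.18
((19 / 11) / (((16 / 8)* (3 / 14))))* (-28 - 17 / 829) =-1029819 / 9119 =-112.93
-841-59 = -900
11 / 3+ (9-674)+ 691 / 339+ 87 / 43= -9581050 / 14577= -657.27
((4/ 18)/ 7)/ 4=1/ 126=0.01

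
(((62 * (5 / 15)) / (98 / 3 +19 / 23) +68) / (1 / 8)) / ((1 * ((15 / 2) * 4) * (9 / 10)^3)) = 42286400 / 1684719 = 25.10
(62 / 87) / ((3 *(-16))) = -31 / 2088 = -0.01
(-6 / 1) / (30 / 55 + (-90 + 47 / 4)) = 264 / 3419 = 0.08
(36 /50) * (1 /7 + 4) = 522 /175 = 2.98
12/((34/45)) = 270/17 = 15.88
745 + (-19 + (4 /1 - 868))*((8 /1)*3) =-20447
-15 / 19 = -0.79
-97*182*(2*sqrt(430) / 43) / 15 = -1135.14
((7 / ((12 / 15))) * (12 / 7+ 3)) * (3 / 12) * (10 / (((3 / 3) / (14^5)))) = 55463100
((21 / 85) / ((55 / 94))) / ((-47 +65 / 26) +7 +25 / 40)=-15792 / 1379125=-0.01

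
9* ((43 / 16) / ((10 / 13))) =5031 / 160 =31.44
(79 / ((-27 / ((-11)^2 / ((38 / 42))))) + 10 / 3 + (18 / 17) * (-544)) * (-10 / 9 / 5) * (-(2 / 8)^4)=-164839 / 196992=-0.84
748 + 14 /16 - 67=5455 /8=681.88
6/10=3/5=0.60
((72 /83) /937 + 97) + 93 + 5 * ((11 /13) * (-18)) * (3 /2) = 76605371 /1011023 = 75.77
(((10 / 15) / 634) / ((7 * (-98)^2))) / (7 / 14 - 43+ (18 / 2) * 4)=-1 / 415569882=-0.00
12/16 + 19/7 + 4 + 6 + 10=657/28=23.46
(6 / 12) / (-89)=-1 / 178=-0.01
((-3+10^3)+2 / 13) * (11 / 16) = 142593 / 208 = 685.54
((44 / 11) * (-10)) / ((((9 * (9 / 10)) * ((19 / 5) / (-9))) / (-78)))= -52000 / 57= -912.28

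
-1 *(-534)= 534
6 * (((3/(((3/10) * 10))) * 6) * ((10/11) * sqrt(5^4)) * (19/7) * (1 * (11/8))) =21375/7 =3053.57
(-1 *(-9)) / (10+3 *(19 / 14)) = 126 / 197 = 0.64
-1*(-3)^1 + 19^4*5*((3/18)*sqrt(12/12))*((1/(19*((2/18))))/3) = 34301/2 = 17150.50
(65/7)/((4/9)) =20.89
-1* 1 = -1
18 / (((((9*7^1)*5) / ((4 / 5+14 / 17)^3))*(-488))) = -657018 / 1311156875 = -0.00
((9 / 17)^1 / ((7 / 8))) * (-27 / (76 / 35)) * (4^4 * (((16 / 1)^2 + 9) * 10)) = -1648512000 / 323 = -5103752.32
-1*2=-2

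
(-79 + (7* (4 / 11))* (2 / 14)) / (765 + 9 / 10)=-8650 / 84249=-0.10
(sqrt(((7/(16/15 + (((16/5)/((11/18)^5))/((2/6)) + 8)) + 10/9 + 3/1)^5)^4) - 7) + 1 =1584641.41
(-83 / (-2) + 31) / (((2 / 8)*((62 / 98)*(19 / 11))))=156310 / 589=265.38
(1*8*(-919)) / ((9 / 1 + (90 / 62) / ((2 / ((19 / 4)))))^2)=-452177408 / 9529569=-47.45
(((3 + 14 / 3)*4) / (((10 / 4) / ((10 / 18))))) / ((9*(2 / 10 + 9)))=20 / 243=0.08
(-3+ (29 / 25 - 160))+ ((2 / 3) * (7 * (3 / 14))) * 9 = -3821 / 25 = -152.84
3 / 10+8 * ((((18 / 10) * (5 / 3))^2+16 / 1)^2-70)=44403 / 10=4440.30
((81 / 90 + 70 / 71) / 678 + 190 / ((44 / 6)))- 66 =-212273851 / 5295180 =-40.09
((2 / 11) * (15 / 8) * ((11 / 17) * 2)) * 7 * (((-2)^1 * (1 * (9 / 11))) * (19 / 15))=-1197 / 187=-6.40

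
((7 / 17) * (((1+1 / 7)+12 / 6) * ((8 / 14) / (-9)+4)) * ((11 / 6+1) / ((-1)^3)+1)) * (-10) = 300080 / 3213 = 93.40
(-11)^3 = -1331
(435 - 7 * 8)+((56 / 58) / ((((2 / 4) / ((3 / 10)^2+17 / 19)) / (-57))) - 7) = 263.61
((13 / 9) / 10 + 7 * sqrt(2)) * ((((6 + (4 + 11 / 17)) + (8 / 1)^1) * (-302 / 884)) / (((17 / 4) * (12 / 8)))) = -1340276 * sqrt(2) / 191607- 95734 / 663255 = -10.04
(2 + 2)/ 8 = 1/ 2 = 0.50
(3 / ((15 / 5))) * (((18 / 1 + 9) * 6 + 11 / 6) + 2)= 995 / 6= 165.83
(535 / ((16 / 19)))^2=103327225 / 256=403621.97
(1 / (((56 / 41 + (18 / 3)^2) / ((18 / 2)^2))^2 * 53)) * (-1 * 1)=-11029041 / 124392272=-0.09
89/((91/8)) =712/91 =7.82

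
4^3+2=66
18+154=172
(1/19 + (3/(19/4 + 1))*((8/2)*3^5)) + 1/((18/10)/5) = 2005676/3933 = 509.96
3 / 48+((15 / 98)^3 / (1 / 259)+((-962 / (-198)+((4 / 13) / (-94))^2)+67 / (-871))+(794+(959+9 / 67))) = 1171239035077732237 / 665890164956016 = 1758.91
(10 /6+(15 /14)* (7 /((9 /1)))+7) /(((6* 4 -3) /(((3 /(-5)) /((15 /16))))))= -152 /525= -0.29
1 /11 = 0.09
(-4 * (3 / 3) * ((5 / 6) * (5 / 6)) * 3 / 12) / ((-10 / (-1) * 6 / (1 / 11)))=-5 / 4752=-0.00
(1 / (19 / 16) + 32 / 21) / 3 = 944 / 1197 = 0.79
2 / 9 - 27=-241 / 9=-26.78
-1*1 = -1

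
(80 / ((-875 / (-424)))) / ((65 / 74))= 502016 / 11375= 44.13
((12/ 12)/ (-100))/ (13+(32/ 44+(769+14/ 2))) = -11/ 868700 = -0.00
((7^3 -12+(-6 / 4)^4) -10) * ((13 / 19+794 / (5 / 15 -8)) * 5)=-167728.19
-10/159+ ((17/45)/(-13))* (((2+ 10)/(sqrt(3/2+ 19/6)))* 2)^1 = -68* sqrt(42)/1365 - 10/159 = -0.39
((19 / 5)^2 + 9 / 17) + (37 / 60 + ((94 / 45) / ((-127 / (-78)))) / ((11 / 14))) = 40893191 / 2374900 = 17.22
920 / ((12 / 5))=1150 / 3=383.33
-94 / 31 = -3.03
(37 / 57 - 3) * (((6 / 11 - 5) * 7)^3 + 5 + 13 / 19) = 102721021190 / 1441473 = 71261.15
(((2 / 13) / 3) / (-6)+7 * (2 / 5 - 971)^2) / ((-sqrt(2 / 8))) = -38577535492 / 2925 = -13188901.02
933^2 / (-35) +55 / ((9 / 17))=-7801676 / 315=-24767.23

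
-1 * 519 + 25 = -494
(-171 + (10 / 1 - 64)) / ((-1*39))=5.77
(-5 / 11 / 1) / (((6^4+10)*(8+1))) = -5 / 129294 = -0.00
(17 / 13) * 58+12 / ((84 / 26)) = 7240 / 91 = 79.56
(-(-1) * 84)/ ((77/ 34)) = 37.09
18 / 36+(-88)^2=15489 / 2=7744.50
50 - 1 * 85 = -35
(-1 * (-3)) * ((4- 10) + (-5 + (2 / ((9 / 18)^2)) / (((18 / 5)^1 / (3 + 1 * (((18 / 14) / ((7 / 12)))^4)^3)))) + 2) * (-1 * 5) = -83932298550867627003067165 / 191581231380566414401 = -438102.93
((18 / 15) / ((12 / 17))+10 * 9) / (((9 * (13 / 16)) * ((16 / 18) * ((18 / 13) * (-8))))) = -917 / 720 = -1.27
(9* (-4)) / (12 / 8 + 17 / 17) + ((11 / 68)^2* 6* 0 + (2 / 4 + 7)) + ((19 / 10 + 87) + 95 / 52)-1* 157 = -3805 / 52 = -73.17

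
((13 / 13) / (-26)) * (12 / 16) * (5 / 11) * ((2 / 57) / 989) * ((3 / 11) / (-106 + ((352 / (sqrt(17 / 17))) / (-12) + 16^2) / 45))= 405 / 322303081672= 0.00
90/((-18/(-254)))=1270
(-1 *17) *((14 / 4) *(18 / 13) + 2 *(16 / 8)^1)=-1955 / 13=-150.38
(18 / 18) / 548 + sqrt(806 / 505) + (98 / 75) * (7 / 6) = 2.79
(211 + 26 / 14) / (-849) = -0.25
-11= -11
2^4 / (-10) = -1.60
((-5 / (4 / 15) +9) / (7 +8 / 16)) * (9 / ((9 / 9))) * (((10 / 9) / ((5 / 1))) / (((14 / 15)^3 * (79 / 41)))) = -359775 / 216776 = -1.66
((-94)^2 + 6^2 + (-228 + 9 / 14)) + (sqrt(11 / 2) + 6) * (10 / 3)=8672.46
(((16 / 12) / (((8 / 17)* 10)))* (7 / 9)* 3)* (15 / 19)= 119 / 228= 0.52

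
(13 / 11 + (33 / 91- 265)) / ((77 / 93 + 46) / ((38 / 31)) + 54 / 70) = -150319830 / 22236929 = -6.76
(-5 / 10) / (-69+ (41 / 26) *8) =0.01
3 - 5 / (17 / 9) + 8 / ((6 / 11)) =766 / 51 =15.02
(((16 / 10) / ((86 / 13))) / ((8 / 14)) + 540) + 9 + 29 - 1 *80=107161 / 215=498.42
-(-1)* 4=4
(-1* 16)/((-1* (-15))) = -16/15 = -1.07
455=455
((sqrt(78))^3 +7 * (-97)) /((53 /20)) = -13580 /53 +1560 * sqrt(78) /53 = 3.73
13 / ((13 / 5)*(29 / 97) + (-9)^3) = -6305 / 353188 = -0.02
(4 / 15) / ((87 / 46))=184 / 1305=0.14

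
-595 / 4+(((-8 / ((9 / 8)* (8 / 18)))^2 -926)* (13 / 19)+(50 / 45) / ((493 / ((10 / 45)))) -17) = -1894300201 / 3034908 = -624.17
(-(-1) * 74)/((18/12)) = 148/3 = 49.33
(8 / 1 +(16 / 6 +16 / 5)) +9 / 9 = 223 / 15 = 14.87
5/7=0.71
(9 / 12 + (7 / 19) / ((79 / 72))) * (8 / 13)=13038 / 19513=0.67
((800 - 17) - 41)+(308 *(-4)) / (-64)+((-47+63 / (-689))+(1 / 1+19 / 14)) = 13823021 / 19292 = 716.52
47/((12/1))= 47/12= 3.92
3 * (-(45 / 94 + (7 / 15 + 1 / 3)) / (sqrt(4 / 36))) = -5409 / 470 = -11.51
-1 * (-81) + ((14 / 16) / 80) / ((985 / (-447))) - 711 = -397155129 / 630400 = -630.00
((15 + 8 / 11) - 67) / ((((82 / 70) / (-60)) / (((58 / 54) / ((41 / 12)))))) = 15265600 / 18491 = 825.57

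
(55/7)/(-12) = -55/84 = -0.65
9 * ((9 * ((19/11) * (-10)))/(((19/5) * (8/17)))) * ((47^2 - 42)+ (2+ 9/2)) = -149645475/88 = -1700516.76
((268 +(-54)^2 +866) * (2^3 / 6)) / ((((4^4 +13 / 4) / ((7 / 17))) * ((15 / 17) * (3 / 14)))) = 47040 / 1037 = 45.36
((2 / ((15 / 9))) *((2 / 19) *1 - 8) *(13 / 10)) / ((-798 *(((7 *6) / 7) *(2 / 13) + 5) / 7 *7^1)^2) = -2197 / 3985367078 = -0.00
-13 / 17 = -0.76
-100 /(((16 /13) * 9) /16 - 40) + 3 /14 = 2819 /1022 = 2.76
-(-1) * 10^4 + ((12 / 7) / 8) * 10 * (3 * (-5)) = 69775 / 7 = 9967.86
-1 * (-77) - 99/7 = 440/7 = 62.86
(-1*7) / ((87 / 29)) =-7 / 3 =-2.33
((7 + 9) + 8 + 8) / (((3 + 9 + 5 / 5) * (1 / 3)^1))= 96 / 13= 7.38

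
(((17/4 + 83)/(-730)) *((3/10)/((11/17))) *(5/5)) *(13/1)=-231387/321200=-0.72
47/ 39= 1.21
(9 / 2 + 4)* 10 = 85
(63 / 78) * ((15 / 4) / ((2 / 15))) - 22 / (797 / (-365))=5436065 / 165776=32.79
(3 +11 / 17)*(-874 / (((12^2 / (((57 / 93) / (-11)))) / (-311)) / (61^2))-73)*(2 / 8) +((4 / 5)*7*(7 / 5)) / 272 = -240257012821 / 673200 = -356888.02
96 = 96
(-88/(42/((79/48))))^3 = -656234909/16003008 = -41.01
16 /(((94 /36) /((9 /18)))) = 144 /47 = 3.06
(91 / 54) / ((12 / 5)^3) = 11375 / 93312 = 0.12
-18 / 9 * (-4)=8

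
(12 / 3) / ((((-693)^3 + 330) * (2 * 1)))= -2 / 332812227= -0.00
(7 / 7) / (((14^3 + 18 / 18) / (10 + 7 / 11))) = 13 / 3355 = 0.00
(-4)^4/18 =128/9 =14.22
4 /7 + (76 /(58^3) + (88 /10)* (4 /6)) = 32975923 /5121690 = 6.44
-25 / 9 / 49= -25 / 441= -0.06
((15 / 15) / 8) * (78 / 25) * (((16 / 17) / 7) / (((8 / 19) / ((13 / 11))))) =9633 / 65450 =0.15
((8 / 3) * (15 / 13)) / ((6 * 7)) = 20 / 273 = 0.07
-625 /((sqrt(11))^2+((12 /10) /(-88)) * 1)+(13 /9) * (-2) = -1300342 /21753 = -59.78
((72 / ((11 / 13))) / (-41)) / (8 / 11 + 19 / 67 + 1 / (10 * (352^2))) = -2354626560 / 1146863849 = -2.05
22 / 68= 11 / 34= 0.32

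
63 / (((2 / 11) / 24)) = 8316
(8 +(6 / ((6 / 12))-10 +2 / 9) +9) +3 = 200 / 9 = 22.22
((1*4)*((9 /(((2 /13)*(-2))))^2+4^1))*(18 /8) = 123777 /16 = 7736.06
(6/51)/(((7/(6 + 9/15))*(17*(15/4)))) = 0.00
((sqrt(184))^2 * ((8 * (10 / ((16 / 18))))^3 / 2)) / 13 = 67068000 / 13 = 5159076.92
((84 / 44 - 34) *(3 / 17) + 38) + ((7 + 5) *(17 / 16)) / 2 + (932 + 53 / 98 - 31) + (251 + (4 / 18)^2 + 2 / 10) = 35373457249 / 29688120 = 1191.50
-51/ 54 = -17/ 18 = -0.94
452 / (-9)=-452 / 9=-50.22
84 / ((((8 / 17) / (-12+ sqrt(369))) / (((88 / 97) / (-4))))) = 47124 / 97 - 11781 * sqrt(41) / 97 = -291.87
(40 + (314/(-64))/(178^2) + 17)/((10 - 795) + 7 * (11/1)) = -57791459/717832704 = -0.08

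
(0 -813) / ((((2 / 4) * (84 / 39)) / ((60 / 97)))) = -317070 / 679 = -466.97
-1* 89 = -89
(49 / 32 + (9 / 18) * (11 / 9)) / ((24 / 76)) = 11723 / 1728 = 6.78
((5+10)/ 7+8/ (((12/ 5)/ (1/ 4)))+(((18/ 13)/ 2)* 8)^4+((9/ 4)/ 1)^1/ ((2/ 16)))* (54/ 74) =10384777737/ 14794598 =701.93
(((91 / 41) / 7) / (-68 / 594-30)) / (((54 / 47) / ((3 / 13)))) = -0.00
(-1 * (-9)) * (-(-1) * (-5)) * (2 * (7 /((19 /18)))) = -11340 /19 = -596.84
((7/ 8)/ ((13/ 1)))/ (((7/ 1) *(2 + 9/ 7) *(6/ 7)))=49/ 14352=0.00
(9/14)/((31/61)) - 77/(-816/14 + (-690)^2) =914597191/723107364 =1.26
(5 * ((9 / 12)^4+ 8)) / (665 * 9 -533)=10645 / 1395712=0.01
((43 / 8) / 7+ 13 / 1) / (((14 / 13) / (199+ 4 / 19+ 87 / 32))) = 175793397 / 68096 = 2581.55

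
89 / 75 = 1.19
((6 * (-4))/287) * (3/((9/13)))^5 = -2970344/23247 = -127.77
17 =17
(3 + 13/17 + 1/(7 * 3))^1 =1361/357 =3.81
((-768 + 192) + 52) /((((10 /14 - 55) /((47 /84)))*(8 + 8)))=6157 /18240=0.34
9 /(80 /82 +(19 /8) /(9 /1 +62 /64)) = 13079 /1764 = 7.41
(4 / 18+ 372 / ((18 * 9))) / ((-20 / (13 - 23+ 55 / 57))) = 1751 / 1539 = 1.14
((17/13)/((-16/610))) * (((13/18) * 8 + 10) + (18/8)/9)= -2991745/3744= -799.08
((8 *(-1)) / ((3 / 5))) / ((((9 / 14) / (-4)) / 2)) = 4480 / 27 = 165.93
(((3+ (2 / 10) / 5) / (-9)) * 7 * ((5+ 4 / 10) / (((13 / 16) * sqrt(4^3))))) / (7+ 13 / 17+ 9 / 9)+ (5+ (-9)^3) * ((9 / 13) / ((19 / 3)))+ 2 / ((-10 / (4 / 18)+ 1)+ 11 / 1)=-12057913778 / 151812375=-79.43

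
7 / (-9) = -7 / 9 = -0.78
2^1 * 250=500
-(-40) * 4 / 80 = 2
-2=-2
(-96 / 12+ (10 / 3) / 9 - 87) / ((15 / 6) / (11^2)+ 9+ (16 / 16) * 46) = -123662 / 71901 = -1.72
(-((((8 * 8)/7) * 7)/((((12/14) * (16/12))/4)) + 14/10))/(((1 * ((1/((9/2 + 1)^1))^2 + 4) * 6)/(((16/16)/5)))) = -136367/73200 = -1.86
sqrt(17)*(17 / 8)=17*sqrt(17) / 8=8.76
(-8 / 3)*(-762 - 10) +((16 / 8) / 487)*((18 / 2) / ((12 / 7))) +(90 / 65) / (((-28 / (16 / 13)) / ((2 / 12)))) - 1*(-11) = 2069.68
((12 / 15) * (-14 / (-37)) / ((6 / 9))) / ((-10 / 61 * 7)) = -366 / 925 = -0.40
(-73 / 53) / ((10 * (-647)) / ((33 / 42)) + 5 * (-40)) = 803 / 4917340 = 0.00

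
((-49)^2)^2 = 5764801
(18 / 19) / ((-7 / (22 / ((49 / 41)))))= -16236 / 6517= -2.49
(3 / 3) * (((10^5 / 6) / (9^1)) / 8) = 6250 / 27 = 231.48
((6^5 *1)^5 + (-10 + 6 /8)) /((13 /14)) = 61234466526002433713 /2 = 30617233263001216856.50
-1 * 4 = -4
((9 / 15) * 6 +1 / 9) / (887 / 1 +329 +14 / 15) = 167 / 54762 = 0.00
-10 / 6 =-5 / 3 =-1.67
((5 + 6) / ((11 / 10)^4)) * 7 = 70000 / 1331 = 52.59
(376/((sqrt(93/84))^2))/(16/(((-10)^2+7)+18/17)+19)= 2762848/155775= 17.74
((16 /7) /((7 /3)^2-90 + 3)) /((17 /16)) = -1152 /43673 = -0.03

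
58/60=29/30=0.97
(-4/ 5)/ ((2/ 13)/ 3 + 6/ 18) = -52/ 25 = -2.08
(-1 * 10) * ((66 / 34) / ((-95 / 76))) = 15.53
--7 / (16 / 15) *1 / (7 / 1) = 0.94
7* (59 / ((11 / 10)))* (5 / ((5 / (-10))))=-41300 / 11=-3754.55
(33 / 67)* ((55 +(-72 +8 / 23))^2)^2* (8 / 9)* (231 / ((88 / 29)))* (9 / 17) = 432440467703937 / 318738899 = 1356723.23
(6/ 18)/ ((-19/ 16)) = -16/ 57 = -0.28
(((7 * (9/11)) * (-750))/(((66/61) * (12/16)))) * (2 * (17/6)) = -3629500/121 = -29995.87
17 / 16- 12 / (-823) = 14183 / 13168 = 1.08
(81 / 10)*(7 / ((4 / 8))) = 567 / 5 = 113.40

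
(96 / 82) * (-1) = -48 / 41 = -1.17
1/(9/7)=7/9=0.78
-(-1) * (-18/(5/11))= -198/5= -39.60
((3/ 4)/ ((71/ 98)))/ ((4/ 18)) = 1323/ 284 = 4.66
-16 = -16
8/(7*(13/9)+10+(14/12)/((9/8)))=216/571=0.38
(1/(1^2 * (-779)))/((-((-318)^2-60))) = 1/78728856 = 0.00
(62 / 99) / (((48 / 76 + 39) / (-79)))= -93062 / 74547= -1.25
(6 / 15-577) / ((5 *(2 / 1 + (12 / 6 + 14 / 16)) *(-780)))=1922 / 63375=0.03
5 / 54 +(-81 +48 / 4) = -3721 / 54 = -68.91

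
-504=-504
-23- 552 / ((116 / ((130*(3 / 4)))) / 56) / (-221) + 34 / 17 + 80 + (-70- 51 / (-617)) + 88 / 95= 3108612768 / 28897195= 107.57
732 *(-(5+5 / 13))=-51240 / 13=-3941.54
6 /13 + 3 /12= 37 /52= 0.71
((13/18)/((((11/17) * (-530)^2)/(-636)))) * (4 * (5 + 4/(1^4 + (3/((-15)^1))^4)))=-248846/2737185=-0.09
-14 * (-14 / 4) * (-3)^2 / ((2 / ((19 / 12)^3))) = 336091 / 384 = 875.24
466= 466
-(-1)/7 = 1/7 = 0.14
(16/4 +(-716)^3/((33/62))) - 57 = -22757826901/33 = -689631118.21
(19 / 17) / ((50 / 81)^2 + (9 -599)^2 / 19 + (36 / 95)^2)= 1125047475 / 18442892221952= 0.00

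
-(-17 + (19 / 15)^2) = 3464 / 225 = 15.40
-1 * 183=-183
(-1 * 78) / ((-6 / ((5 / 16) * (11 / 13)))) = 55 / 16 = 3.44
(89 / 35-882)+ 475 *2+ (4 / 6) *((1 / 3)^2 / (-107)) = 7132871 / 101115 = 70.54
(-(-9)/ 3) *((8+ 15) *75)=5175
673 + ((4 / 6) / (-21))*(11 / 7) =296771 / 441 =672.95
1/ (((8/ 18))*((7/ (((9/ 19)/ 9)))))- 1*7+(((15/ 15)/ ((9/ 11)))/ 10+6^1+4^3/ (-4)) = -403649/ 23940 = -16.86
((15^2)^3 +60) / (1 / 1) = 11390685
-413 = -413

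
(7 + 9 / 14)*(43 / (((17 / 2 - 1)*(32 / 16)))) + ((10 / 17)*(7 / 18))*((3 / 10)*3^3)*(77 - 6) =273941 / 1785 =153.47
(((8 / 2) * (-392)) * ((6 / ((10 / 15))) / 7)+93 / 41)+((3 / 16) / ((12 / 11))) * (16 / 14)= -2013.54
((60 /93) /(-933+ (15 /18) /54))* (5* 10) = -324000 /9370897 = -0.03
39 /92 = 0.42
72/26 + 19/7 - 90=-84.52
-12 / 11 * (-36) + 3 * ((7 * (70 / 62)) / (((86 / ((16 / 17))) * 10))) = 9796020 / 249271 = 39.30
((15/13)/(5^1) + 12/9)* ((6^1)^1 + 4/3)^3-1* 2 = 647422/1053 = 614.84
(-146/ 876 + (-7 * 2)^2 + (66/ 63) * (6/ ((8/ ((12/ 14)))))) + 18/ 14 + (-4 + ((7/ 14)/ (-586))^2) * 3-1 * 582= -80000965679/ 201916848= -396.21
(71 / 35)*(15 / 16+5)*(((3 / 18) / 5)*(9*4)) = 4047 / 280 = 14.45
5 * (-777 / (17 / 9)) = -34965 / 17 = -2056.76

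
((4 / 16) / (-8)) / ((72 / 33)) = -11 / 768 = -0.01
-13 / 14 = -0.93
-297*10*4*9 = -106920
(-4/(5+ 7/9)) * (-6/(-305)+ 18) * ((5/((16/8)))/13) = -24732/10309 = -2.40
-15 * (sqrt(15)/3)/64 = -5 * sqrt(15)/64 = -0.30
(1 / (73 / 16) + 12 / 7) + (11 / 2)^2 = 65783 / 2044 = 32.18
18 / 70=9 / 35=0.26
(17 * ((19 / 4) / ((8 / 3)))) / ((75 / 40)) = 323 / 20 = 16.15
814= 814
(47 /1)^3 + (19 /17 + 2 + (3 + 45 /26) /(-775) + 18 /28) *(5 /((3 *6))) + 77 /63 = 74687223584 /719355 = 103825.27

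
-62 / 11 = -5.64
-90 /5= -18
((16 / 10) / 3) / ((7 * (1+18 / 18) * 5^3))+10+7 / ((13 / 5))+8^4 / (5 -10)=-806.51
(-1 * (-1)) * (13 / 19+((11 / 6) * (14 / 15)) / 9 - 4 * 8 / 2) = -116392 / 7695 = -15.13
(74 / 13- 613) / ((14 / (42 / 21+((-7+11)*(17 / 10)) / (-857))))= -6739172 / 77987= -86.41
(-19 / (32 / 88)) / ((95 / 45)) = -99 / 4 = -24.75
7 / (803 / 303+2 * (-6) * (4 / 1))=-303 / 1963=-0.15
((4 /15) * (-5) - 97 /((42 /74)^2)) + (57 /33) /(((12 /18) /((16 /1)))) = -1266095 /4851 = -261.00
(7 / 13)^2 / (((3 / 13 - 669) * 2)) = -7 / 32292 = -0.00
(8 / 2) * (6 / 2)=12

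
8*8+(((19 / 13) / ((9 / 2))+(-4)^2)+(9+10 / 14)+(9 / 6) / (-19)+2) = 2861983 / 31122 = 91.96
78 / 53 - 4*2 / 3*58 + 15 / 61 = -1483453 / 9699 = -152.95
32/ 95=0.34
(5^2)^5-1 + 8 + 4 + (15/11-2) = 107421989/11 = 9765635.36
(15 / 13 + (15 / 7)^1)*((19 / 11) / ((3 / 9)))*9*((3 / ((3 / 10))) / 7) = 1539000 / 7007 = 219.64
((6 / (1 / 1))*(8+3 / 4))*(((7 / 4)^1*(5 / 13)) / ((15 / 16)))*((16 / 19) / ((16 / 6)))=11.90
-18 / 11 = -1.64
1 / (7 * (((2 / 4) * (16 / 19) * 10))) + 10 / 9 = 5771 / 5040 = 1.15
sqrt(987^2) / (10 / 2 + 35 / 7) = 987 / 10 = 98.70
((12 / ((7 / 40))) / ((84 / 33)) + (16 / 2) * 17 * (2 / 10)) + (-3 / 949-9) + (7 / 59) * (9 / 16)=9921225479 / 219484720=45.20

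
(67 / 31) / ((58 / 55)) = 3685 / 1798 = 2.05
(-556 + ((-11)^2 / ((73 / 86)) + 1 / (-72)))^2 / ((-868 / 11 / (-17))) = 883144577112523 / 23978965248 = 36829.97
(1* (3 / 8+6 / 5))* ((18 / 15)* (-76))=-3591 / 25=-143.64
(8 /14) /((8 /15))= 15 /14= 1.07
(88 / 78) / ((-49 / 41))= -1804 / 1911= -0.94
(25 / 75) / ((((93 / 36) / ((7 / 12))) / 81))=189 / 31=6.10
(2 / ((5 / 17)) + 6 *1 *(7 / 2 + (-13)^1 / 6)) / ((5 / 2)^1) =148 / 25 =5.92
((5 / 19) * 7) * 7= 245 / 19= 12.89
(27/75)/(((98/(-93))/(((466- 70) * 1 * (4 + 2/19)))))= -12926628/23275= -555.39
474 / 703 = 0.67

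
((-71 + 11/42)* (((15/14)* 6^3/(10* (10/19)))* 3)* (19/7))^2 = 7547267536250121/11764900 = 641507155.71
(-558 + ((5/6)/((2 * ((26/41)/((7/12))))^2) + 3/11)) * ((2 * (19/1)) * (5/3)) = -1361198025175/38548224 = -35311.56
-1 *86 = -86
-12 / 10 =-6 / 5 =-1.20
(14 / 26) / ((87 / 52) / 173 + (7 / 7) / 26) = 4844 / 433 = 11.19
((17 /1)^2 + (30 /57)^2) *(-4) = -417716 /361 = -1157.11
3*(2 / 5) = 6 / 5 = 1.20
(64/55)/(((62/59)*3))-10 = -49262/5115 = -9.63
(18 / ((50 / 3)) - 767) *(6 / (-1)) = 114888 / 25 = 4595.52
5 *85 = 425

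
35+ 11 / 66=35.17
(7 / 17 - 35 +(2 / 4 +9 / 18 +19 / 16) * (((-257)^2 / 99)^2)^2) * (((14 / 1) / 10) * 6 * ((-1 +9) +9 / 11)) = 7688678946965210924012773 / 239508605160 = 32101890209034.07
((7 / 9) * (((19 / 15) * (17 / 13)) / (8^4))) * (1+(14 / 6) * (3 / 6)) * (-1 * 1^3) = -2261 / 3317760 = -0.00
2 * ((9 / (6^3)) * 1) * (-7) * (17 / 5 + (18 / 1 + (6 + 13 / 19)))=-4669 / 285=-16.38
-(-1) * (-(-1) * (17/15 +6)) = 107/15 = 7.13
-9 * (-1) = 9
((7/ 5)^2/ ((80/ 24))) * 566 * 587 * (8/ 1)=195358296/ 125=1562866.37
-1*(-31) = 31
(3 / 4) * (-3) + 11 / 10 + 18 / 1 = 337 / 20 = 16.85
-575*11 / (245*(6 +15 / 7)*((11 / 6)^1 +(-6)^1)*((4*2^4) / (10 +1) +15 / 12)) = 22264 / 206815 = 0.11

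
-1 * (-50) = 50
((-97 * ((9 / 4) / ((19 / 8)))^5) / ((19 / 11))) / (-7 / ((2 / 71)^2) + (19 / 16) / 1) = 1194766848 / 245908819987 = 0.00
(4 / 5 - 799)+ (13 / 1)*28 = -434.20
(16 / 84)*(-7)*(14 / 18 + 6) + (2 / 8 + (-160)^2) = 2763851 / 108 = 25591.21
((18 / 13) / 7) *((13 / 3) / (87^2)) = 2 / 17661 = 0.00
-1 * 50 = -50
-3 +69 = 66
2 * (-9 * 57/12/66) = -57/44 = -1.30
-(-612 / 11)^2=-374544 / 121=-3095.40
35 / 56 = 5 / 8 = 0.62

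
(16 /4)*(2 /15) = 0.53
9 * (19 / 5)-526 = -2459 / 5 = -491.80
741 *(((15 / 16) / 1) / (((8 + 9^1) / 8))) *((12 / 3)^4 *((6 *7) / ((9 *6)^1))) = 1106560 / 17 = 65091.76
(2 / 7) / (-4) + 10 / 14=0.64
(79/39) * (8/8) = 79/39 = 2.03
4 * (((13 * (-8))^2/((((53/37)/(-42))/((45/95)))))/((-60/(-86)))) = -4336480512/5035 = -861267.23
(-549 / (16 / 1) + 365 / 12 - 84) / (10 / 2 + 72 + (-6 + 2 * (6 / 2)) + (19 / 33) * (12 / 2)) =-46409 / 42480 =-1.09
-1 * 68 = -68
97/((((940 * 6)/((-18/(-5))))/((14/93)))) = 679/72850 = 0.01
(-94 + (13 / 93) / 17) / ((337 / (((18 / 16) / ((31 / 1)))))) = -445803 / 44044552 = -0.01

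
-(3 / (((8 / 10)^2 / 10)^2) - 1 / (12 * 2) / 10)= -703121 / 960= -732.42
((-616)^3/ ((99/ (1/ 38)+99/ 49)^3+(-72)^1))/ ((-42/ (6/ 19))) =3928550467072/ 119205899411543775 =0.00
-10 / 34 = -5 / 17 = -0.29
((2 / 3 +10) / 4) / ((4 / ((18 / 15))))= 4 / 5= 0.80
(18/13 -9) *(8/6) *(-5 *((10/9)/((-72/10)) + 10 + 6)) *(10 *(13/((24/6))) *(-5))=-3529625/27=-130726.85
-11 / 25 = -0.44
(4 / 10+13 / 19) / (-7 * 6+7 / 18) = -1854 / 71155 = -0.03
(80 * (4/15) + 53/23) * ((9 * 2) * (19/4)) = 92967/46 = 2021.02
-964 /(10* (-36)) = 241 /90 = 2.68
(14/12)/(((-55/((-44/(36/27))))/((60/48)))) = 7/8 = 0.88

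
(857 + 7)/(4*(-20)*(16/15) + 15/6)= -5184/497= -10.43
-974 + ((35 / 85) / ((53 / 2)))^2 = -790693978 / 811801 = -974.00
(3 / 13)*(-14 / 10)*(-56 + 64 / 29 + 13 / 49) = 17553 / 1015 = 17.29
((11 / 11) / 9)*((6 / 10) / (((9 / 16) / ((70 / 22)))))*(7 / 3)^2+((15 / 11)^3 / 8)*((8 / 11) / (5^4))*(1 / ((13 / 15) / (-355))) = 87971399 / 46250919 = 1.90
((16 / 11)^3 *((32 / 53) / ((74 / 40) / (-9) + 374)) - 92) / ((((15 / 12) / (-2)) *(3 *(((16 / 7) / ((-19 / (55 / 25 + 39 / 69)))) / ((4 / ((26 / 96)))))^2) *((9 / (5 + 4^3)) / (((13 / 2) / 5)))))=115661029760775238208 / 119992339576989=963903.45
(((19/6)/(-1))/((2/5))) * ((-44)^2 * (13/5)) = -119548/3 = -39849.33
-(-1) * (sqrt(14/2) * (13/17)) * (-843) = -1705.58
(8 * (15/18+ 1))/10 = 22/15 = 1.47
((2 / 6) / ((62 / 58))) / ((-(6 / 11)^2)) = -3509 / 3348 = -1.05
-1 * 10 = -10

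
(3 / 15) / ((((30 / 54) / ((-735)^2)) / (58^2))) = 654234084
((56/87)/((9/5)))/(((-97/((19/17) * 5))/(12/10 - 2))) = 21280/1291167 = 0.02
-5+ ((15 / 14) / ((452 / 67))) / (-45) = -94987 / 18984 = -5.00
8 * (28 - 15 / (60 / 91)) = 42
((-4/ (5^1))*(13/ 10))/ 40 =-13/ 500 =-0.03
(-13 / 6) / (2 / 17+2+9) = -221 / 1134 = -0.19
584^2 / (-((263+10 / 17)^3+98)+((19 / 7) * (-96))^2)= -0.02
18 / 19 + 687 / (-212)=-9237 / 4028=-2.29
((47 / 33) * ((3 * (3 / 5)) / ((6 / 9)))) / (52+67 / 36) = 7614 / 106645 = 0.07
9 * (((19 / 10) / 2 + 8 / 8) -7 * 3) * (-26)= 44577 / 10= 4457.70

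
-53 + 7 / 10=-523 / 10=-52.30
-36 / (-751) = 36 / 751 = 0.05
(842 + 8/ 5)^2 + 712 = 17809324/ 25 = 712372.96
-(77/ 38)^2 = -5929/ 1444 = -4.11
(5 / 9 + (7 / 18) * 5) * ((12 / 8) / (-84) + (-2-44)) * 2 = -230.09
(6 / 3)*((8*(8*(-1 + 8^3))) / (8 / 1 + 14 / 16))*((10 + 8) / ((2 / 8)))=37675008 / 71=530633.92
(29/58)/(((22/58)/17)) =493/22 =22.41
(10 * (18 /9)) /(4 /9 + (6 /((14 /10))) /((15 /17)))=630 /167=3.77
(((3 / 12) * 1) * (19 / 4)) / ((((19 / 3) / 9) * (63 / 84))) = 9 / 4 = 2.25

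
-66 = -66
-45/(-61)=45/61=0.74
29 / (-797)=-29 / 797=-0.04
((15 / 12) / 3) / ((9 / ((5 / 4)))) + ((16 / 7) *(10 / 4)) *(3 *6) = 311215 / 3024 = 102.92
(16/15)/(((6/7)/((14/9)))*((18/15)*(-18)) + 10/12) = -1568/16271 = -0.10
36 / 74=18 / 37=0.49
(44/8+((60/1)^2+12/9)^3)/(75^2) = 100888975889/12150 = 8303619.41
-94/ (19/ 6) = -564/ 19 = -29.68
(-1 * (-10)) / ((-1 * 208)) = -5 / 104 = -0.05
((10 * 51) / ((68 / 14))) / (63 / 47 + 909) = 1645 / 14262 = 0.12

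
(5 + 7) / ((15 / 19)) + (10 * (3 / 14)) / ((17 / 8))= 9644 / 595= 16.21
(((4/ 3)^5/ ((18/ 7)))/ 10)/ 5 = 1792/ 54675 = 0.03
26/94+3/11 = 284/517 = 0.55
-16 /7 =-2.29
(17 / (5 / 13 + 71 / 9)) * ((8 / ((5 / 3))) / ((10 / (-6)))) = -17901 / 3025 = -5.92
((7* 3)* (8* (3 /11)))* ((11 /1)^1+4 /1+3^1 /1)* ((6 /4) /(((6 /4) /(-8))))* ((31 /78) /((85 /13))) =-374976 /935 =-401.04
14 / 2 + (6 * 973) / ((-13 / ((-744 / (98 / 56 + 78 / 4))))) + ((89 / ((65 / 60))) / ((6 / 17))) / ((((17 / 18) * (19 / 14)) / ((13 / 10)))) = 67041485 / 4199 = 15966.06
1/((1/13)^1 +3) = 13/40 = 0.32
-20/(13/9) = -180/13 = -13.85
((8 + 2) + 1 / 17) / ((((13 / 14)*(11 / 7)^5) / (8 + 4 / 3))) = 375535608 / 35592271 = 10.55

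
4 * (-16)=-64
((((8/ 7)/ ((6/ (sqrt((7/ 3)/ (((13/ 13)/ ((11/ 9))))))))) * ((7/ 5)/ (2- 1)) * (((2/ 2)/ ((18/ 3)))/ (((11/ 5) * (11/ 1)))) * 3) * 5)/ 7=10 * sqrt(231)/ 22869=0.01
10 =10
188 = 188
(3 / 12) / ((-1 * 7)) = -1 / 28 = -0.04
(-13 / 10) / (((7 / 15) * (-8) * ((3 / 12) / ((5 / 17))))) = 195 / 476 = 0.41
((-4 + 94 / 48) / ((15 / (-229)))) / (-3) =-11221 / 1080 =-10.39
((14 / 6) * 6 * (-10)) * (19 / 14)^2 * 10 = -18050 / 7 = -2578.57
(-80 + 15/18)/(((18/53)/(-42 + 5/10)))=2089525/216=9673.73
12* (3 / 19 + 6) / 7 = 1404 / 133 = 10.56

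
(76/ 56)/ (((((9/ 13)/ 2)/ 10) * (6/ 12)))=4940/ 63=78.41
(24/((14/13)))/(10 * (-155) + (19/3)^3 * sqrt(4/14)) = -6779700/467917913 - 1111158 * sqrt(14)/3275425391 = -0.02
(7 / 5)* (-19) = -26.60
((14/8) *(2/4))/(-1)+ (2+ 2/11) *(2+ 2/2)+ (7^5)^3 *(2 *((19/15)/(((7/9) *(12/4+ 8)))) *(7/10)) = 2164888048546483/2200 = 984040022066.58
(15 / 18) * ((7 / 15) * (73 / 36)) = 511 / 648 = 0.79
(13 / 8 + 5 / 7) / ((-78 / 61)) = -7991 / 4368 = -1.83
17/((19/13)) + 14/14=240/19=12.63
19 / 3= 6.33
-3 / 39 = -1 / 13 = -0.08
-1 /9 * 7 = -0.78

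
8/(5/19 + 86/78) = 1482/253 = 5.86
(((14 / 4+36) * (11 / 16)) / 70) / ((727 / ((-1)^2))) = 869 / 1628480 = 0.00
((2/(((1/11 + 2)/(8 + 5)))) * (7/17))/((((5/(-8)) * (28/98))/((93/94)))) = -2606604/91885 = -28.37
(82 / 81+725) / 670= 58807 / 54270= 1.08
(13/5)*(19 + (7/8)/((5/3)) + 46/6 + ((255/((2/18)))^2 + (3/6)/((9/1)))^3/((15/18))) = 4431155716108204228516813/9720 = 455880217706605373304.20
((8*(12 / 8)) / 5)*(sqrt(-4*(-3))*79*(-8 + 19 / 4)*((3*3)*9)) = -499122*sqrt(3) / 5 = -172900.93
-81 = -81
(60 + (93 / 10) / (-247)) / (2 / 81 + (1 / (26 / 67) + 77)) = 11996667 / 15925895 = 0.75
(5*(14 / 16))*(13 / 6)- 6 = 167 / 48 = 3.48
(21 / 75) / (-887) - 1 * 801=-17762182 / 22175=-801.00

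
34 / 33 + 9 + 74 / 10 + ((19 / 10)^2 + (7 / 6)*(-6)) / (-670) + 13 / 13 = 40760587 / 2211000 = 18.44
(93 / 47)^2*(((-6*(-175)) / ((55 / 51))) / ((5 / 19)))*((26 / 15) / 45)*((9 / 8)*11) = 6905.03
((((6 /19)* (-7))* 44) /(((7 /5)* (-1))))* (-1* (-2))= 138.95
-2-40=-42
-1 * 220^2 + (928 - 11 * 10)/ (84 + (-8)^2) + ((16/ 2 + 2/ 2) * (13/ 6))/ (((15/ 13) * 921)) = -8245689151/ 170385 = -48394.45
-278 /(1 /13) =-3614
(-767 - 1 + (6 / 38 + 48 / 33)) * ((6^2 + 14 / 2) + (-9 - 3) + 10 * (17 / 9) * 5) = -96139.06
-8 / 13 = -0.62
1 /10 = 0.10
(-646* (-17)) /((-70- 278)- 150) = -5491 /249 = -22.05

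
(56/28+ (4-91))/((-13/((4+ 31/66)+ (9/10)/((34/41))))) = 62327/1716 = 36.32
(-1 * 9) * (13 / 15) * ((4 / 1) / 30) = -26 / 25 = -1.04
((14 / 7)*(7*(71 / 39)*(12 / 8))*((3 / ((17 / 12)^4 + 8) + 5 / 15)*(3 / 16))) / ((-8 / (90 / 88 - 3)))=1450279299 / 1404671488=1.03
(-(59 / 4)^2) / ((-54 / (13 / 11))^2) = -0.10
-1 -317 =-318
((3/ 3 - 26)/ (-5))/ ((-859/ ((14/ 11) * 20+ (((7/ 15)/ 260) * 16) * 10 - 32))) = 13424/ 368511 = 0.04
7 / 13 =0.54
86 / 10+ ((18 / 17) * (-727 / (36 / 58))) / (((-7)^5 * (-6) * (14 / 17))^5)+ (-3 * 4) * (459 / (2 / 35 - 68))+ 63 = 5090350182338083803829178768126749181 / 33342586737504471309066572512373760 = 152.67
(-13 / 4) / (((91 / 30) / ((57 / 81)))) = -95 / 126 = -0.75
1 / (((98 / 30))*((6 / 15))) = 75 / 98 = 0.77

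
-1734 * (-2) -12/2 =3462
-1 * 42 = -42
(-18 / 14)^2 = 81 / 49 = 1.65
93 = 93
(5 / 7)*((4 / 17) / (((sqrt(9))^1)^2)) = 20 / 1071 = 0.02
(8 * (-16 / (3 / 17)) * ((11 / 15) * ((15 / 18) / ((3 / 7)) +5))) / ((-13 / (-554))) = -157413.87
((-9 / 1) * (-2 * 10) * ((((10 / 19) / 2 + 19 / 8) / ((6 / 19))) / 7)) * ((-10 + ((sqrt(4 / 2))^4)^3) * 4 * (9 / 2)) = 1461645 / 7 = 208806.43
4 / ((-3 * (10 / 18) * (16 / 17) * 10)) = -51 / 200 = -0.26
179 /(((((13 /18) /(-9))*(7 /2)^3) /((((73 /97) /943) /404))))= -4233708 /41194788089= -0.00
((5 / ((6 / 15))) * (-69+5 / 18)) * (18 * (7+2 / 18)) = -989600 / 9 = -109955.56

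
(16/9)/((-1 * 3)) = -16/27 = -0.59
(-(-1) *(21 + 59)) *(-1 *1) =-80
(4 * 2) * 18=144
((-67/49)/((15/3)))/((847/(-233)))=15611/207515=0.08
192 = 192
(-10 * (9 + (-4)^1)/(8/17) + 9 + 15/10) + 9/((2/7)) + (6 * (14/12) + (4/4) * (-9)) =-265/4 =-66.25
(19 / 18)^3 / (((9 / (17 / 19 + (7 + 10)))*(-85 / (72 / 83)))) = -1444 / 60507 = -0.02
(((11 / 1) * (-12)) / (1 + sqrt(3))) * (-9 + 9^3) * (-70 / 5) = -665280 + 665280 * sqrt(3) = 487018.76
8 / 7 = 1.14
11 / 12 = 0.92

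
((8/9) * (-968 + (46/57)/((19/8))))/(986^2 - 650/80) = -67070464/75807321741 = -0.00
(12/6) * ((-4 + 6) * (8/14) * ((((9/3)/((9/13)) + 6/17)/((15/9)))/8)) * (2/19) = 956/11305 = 0.08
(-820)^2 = 672400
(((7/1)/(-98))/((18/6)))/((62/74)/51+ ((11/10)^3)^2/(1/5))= -62900000/23443949249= -0.00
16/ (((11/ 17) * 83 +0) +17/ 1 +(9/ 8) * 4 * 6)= 272/ 1661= 0.16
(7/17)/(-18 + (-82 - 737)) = -7/14229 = -0.00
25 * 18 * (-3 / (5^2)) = -54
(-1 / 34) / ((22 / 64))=-0.09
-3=-3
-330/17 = -19.41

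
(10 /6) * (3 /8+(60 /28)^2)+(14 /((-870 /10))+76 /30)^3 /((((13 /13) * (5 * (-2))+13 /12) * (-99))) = 34995264361087 /4219760391000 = 8.29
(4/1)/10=2/5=0.40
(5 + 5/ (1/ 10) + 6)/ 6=61/ 6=10.17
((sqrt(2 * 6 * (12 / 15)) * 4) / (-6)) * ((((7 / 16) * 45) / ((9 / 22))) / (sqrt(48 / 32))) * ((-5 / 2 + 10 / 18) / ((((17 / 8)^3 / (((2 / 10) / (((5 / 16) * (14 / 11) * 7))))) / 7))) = 1734656 * sqrt(10) / 663255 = 8.27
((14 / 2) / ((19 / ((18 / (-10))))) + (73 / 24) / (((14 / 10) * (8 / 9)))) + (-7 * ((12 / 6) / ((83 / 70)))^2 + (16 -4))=-1798688831 / 293195840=-6.13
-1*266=-266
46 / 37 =1.24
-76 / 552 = -19 / 138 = -0.14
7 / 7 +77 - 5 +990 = 1063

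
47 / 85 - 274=-23243 / 85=-273.45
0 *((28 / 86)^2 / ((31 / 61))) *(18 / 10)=0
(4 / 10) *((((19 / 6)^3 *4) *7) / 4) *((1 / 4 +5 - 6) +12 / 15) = 48013 / 10800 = 4.45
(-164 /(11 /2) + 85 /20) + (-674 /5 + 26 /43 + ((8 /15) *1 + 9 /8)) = -8974051 /56760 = -158.11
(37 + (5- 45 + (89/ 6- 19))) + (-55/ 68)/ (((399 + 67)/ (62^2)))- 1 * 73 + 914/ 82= -36877492/ 487203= -75.69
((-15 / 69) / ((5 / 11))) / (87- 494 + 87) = 11 / 7360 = 0.00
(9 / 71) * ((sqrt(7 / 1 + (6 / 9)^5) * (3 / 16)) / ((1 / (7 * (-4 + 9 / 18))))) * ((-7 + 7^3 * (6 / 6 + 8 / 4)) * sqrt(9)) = -75117 * sqrt(5199) / 1136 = -4767.82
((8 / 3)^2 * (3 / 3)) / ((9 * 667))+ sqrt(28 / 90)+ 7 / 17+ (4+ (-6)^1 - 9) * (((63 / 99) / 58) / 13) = 9639505 / 23879934+ sqrt(70) / 15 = 0.96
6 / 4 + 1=5 / 2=2.50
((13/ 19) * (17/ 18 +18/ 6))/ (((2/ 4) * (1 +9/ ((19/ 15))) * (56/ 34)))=15691/ 38808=0.40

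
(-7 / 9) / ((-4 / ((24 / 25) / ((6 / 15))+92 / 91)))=388 / 585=0.66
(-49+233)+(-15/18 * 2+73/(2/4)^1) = 985/3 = 328.33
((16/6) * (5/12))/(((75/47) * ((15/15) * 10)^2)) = 47/6750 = 0.01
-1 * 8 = -8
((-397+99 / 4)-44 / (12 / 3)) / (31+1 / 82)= -62853 / 5086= -12.36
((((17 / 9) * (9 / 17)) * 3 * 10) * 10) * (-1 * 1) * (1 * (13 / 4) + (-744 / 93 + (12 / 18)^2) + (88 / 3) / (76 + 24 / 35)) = 215375 / 183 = 1176.91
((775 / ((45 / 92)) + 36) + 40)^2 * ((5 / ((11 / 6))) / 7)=2233231360 / 2079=1074185.36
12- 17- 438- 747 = -1190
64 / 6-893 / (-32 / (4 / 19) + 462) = 7241 / 930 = 7.79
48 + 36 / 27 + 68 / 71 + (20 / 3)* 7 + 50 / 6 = 22427 / 213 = 105.29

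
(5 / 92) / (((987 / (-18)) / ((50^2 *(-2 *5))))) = 187500 / 7567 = 24.78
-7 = -7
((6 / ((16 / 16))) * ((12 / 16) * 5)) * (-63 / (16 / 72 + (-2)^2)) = -25515 / 76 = -335.72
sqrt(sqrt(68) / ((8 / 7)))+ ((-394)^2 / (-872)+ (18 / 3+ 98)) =-16137 / 218+ 17^(1 / 4) * sqrt(7) / 2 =-71.34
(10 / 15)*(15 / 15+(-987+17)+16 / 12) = -5806 / 9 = -645.11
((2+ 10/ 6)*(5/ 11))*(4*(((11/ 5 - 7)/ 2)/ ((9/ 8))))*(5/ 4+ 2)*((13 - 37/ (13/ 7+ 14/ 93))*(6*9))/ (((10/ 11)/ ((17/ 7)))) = 1656036096/ 45745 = 36201.47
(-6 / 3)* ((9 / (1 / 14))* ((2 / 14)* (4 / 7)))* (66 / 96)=-99 / 7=-14.14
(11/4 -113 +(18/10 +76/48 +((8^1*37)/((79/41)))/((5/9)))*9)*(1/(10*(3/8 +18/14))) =1776124/12245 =145.05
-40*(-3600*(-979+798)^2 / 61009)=4717584000 / 61009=77326.03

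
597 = 597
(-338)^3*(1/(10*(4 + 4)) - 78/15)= 400625147/2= 200312573.50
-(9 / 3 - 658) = 655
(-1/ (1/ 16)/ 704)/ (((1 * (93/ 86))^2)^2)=-13675204/ 822857211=-0.02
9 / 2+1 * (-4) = 1 / 2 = 0.50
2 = 2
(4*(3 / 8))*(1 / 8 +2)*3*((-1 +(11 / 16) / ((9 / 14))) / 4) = 85 / 512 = 0.17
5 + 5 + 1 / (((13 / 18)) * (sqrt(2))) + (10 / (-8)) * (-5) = 9 * sqrt(2) / 13 + 65 / 4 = 17.23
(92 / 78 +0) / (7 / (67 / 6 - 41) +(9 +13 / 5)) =20585 / 198354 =0.10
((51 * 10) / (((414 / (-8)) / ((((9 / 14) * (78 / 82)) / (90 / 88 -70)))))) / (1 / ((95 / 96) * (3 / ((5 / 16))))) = 3325608 / 4006807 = 0.83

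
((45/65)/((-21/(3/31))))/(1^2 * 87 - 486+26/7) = 9/1115101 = 0.00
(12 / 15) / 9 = 4 / 45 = 0.09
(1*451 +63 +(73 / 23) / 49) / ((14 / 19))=11007669 / 15778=697.66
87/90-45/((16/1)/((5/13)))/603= 201697/209040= 0.96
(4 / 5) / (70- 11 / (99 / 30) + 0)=3 / 250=0.01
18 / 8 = 2.25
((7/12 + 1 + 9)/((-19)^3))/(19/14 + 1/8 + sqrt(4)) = -1778/4012515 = -0.00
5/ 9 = 0.56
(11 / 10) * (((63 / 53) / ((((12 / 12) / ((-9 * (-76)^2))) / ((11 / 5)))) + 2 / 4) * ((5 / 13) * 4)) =-792545149 / 3445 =-230056.65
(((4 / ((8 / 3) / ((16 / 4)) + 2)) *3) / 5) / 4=9 / 40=0.22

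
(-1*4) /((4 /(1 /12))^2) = -1 /576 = -0.00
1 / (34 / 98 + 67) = 0.01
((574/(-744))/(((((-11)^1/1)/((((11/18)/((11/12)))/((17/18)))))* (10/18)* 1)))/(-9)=-287/28985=-0.01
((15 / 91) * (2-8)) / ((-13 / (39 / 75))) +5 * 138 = 313968 / 455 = 690.04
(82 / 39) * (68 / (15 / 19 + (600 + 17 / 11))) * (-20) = -728365 / 153426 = -4.75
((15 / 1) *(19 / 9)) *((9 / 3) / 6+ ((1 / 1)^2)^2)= 47.50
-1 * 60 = -60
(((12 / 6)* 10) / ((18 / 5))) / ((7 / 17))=850 / 63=13.49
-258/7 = -36.86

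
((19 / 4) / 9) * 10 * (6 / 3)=95 / 9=10.56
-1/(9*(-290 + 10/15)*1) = 1/2604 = 0.00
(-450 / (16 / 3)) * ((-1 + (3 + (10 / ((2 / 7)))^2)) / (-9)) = 92025 / 8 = 11503.12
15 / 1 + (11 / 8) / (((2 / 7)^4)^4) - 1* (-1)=365562244654219 / 524288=697254647.55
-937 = -937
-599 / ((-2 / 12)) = 3594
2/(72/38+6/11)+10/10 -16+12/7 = -12.47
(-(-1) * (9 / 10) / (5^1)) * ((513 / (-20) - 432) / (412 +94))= -82377 / 506000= -0.16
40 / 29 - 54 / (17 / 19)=-58.97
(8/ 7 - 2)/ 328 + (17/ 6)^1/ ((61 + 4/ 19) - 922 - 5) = -11909/ 2023350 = -0.01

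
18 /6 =3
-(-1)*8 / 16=1 / 2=0.50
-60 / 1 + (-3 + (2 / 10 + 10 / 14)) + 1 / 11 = -23868 / 385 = -61.99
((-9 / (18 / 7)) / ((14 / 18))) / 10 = -9 / 20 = -0.45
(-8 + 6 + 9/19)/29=-1/19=-0.05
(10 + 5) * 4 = 60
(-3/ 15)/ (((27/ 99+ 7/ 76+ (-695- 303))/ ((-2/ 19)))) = -88/ 4170115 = -0.00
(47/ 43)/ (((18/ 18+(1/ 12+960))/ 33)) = 0.04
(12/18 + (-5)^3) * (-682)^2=-173491252/3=-57830417.33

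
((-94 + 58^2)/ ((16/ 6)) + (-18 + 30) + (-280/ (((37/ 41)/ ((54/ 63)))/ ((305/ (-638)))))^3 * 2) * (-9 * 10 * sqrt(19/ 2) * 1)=-1216825069846663778895 * sqrt(38)/ 6577141914508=-1140467029.18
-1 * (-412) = 412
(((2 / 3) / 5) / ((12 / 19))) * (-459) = -969 / 10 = -96.90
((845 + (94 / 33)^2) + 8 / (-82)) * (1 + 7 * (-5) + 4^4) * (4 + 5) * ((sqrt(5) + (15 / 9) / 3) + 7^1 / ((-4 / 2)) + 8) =8455164150 * sqrt(5) / 4961 + 128236656275 / 14883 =12427307.78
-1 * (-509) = 509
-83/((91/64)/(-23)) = 122176/91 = 1342.59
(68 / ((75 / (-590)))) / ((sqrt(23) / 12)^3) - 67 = -4621824*sqrt(23) / 2645 - 67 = -8447.15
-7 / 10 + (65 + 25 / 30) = 977 / 15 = 65.13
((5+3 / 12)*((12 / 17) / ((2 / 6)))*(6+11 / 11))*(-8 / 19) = -10584 / 323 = -32.77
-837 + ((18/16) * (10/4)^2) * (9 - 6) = -26109/32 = -815.91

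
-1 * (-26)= 26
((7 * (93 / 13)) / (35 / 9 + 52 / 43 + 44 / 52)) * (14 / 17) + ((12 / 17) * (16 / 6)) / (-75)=131788429 / 19065075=6.91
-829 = -829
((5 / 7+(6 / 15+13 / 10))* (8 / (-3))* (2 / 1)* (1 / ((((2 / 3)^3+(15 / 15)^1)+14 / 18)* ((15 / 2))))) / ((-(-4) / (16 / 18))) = -676 / 3675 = -0.18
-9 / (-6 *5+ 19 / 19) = 9 / 29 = 0.31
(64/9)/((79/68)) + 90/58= 158203/20619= 7.67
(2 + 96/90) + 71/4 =1249/60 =20.82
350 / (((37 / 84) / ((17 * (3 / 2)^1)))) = 749700 / 37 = 20262.16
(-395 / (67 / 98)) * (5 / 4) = -96775 / 134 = -722.20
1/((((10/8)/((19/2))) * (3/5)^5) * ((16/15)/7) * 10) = 83125/1296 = 64.14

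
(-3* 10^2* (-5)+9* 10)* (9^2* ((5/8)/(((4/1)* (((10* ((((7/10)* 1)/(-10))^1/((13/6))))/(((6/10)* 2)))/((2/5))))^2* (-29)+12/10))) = -272068875/706444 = -385.12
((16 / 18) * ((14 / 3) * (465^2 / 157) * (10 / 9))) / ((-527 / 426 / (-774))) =3971530.91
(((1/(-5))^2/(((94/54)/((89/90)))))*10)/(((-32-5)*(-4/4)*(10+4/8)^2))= 0.00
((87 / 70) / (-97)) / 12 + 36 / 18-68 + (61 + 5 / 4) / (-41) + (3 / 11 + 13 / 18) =-7333813381 / 110242440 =-66.52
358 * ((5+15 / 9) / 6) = 3580 / 9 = 397.78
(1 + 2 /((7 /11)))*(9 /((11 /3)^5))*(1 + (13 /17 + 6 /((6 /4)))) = 887922 /2737867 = 0.32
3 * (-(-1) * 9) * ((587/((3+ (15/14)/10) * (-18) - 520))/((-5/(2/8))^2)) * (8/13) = -110943/2620475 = -0.04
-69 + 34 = -35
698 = 698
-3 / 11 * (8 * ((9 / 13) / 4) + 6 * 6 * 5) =-7074 / 143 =-49.47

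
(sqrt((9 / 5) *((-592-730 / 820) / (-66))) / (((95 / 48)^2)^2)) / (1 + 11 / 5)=165888 *sqrt(328894005) / 36734231875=0.08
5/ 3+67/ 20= 301/ 60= 5.02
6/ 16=3/ 8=0.38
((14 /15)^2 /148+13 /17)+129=18365783 /141525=129.77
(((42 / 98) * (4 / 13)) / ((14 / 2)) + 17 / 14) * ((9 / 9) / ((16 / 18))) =14139 / 10192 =1.39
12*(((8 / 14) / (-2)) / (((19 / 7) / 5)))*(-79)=9480 / 19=498.95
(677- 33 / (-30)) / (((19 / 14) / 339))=16091313 / 95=169382.24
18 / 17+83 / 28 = 1915 / 476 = 4.02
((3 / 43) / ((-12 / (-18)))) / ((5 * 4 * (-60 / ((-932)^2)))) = -162867 / 2150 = -75.75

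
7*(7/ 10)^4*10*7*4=117649/ 250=470.60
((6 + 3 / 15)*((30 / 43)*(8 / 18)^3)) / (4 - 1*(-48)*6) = 992 / 762777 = 0.00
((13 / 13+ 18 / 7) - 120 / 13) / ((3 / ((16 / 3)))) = -8240 / 819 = -10.06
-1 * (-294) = 294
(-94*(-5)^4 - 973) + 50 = -59673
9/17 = 0.53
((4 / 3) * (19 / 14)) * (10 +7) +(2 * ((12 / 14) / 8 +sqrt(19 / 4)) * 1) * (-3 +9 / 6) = 2557 / 84 - 3 * sqrt(19) / 2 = 23.90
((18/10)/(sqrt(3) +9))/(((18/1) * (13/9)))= 27/3380-3 * sqrt(3)/3380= 0.01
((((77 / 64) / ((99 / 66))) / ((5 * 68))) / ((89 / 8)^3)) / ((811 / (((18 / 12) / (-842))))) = -77 / 20459353004315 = -0.00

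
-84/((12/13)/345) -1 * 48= -31443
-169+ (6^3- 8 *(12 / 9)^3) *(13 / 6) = 20891 / 81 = 257.91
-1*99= -99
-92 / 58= -46 / 29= -1.59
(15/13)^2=225/169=1.33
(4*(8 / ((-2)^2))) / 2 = 4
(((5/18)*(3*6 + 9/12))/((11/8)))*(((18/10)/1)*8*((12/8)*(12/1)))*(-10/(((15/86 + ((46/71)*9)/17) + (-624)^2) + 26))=-11210616000/444628361243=-0.03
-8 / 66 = -4 / 33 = -0.12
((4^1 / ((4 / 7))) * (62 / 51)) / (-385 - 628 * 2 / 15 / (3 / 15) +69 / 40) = -17360 / 1635961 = -0.01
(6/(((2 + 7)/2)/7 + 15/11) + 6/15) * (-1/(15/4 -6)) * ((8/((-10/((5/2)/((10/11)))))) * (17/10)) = -72556/12875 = -5.64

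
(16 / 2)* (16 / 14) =64 / 7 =9.14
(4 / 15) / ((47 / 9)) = 12 / 235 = 0.05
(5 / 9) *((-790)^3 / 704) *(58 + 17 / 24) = -434182469375 / 19008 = -22842091.19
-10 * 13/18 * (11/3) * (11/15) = -1573/81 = -19.42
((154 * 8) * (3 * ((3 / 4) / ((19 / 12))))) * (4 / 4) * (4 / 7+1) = 52272 / 19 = 2751.16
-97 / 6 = -16.17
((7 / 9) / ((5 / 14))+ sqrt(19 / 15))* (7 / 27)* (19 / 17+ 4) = 203* sqrt(285) / 2295+ 19894 / 6885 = 4.38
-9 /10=-0.90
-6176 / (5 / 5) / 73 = -84.60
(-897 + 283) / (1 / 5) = -3070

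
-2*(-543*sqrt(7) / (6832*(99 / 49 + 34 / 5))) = 19005*sqrt(7) / 1054568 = 0.05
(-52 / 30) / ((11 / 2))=-52 / 165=-0.32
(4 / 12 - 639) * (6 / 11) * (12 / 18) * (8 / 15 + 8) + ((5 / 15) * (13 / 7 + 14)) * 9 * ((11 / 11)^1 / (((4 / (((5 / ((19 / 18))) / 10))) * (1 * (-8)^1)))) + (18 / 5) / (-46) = -1982.58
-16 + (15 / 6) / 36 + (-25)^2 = 43853 / 72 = 609.07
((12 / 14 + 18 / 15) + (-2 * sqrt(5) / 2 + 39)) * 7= 1437 / 5 -7 * sqrt(5)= 271.75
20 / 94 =10 / 47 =0.21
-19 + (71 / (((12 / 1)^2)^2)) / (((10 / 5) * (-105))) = -82736711 / 4354560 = -19.00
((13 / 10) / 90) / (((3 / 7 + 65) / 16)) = 182 / 51525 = 0.00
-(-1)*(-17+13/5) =-72/5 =-14.40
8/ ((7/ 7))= 8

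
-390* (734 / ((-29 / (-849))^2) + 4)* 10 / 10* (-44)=9078863473680 / 841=10795319231.49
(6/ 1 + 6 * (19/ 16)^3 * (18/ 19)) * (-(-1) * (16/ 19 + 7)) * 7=16574313/ 19456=851.89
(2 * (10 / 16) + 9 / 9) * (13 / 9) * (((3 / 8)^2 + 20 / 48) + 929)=2320175 / 768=3021.06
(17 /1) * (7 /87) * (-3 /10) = -119 /290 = -0.41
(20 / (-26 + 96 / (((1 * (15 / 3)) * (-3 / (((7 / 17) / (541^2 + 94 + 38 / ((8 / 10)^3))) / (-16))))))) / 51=-156186250 / 10355148151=-0.02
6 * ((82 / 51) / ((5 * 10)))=82 / 425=0.19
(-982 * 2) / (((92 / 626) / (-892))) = 274170472 / 23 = 11920455.30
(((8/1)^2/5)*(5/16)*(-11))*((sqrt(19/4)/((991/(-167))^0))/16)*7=-77*sqrt(19)/8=-41.95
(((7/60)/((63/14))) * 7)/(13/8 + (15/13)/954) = 135044/1210095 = 0.11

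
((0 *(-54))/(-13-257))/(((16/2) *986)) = 0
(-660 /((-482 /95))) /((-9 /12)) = -41800 /241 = -173.44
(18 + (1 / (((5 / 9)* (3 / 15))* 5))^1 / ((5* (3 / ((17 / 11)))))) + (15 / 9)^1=16378 / 825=19.85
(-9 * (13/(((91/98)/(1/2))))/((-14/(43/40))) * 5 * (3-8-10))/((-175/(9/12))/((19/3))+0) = 9.85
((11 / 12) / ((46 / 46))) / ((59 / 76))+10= 1979 / 177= 11.18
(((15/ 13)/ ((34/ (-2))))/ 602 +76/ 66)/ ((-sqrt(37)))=-5055101 * sqrt(37)/ 162444282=-0.19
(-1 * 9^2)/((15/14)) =-378/5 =-75.60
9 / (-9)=-1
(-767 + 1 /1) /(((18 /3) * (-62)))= 383 /186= 2.06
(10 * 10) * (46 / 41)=4600 / 41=112.20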